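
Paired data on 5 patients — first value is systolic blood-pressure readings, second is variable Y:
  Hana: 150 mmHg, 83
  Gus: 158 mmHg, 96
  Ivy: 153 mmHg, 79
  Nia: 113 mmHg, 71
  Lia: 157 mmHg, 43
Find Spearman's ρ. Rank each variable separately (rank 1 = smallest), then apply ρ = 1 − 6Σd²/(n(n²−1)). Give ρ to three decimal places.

Ranks of variable 1: 2, 5, 3, 1, 4
Ranks of variable 2: 4, 5, 3, 2, 1
d = r₁ − r₂: -2, 0, 0, -1, 3
d²: 4, 0, 0, 1, 9; Σd² = 14
ρ = 1 − 6·14/(5·24) = 1 − 84/120 = 0.300

0.300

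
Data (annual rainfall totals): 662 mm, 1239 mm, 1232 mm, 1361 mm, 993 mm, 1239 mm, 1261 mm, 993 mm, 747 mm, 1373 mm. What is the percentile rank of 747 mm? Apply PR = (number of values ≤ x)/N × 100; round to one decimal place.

N = 10.
Strictly below 747: 1. Equal to 747: 1.
PR = 2/10 × 100 = 20.0

20.0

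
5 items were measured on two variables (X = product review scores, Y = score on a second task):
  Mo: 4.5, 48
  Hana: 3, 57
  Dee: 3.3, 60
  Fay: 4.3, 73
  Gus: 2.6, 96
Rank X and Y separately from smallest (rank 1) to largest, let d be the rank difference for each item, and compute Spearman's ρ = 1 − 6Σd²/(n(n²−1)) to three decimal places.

-0.600

Ranks of variable 1: 5, 2, 3, 4, 1
Ranks of variable 2: 1, 2, 3, 4, 5
d = r₁ − r₂: 4, 0, 0, 0, -4
d²: 16, 0, 0, 0, 16; Σd² = 32
ρ = 1 − 6·32/(5·24) = 1 − 192/120 = -0.600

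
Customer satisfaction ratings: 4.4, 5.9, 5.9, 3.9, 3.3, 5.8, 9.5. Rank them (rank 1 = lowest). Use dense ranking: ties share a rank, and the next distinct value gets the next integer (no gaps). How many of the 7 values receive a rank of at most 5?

6

Sorted (ascending): 3.3, 3.9, 4.4, 5.8, 5.9, 5.9, 9.5
The 2 values of 5.9 share dense rank 5.
Remaining distinct values take the next consecutive integers.
Ranks ≤ 5: {1, 2, 3, 4, 5, 5} → 6 values.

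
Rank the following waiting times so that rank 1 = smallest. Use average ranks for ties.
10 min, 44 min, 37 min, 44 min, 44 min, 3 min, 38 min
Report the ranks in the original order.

2, 6, 3, 6, 6, 1, 4

Sorted (ascending): 3, 10, 37, 38, 44, 44, 44
The 3 values of 44 occupy positions 5–7 → average rank 6.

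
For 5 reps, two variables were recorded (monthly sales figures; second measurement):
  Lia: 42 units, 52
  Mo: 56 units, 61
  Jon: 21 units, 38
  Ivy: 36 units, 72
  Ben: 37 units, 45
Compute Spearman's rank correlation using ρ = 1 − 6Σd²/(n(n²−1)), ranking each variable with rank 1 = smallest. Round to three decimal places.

0.400

Ranks of variable 1: 4, 5, 1, 2, 3
Ranks of variable 2: 3, 4, 1, 5, 2
d = r₁ − r₂: 1, 1, 0, -3, 1
d²: 1, 1, 0, 9, 1; Σd² = 12
ρ = 1 − 6·12/(5·24) = 1 − 72/120 = 0.400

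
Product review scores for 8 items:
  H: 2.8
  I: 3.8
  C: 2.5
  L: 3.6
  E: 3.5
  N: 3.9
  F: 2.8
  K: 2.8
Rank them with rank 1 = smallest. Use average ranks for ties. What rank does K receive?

Sorted (ascending): 2.5, 2.8, 2.8, 2.8, 3.5, 3.6, 3.8, 3.9
The 3 values of 2.8 occupy positions 2–4 → average rank 3.
K has value 2.8 → rank 3.

3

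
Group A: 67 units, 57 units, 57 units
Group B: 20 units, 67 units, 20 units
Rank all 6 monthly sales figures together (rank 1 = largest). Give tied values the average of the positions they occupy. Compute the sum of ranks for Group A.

8.5

Sorted (descending): 67, 67, 57, 57, 20, 20
The 2 values of 67 occupy positions 1–2 → average rank (1+2)/2 = 1.5.
The 2 values of 57 occupy positions 3–4 → average rank (3+4)/2 = 3.5.
The 2 values of 20 occupy positions 5–6 → average rank (5+6)/2 = 5.5.
Group A values → pooled ranks: 67→1.5, 57→3.5, 57→3.5
Rank sum = 1.5 + 3.5 + 3.5 = 8.5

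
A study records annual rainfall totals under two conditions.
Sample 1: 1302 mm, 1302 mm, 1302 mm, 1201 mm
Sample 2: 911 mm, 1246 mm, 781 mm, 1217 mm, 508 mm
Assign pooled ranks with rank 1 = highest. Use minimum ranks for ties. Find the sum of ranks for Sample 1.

Sorted (descending): 1302, 1302, 1302, 1246, 1217, 1201, 911, 781, 508
The 3 values of 1302 occupy positions 1–3 → each gets rank 1.
Sample 1 values → pooled ranks: 1302→1, 1302→1, 1302→1, 1201→6
Rank sum = 1 + 1 + 1 + 6 = 9

9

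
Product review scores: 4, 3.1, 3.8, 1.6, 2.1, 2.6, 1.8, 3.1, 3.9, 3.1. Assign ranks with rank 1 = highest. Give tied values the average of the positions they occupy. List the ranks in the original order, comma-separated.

Sorted (descending): 4, 3.9, 3.8, 3.1, 3.1, 3.1, 2.6, 2.1, 1.8, 1.6
The 3 values of 3.1 occupy positions 4–6 → average rank 5.

1, 5, 3, 10, 8, 7, 9, 5, 2, 5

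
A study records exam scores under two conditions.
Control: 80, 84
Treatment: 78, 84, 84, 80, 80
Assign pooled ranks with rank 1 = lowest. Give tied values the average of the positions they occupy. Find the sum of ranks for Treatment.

19

Sorted (ascending): 78, 80, 80, 80, 84, 84, 84
The 3 values of 80 occupy positions 2–4 → average rank 3.
The 3 values of 84 occupy positions 5–7 → average rank 6.
Treatment values → pooled ranks: 78→1, 84→6, 84→6, 80→3, 80→3
Rank sum = 1 + 6 + 6 + 3 + 3 = 19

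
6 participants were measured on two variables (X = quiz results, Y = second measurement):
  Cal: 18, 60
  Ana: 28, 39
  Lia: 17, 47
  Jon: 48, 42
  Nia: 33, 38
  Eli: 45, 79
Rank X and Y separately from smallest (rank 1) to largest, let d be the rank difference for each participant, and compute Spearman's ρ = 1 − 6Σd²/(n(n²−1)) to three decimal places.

Ranks of variable 1: 2, 3, 1, 6, 4, 5
Ranks of variable 2: 5, 2, 4, 3, 1, 6
d = r₁ − r₂: -3, 1, -3, 3, 3, -1
d²: 9, 1, 9, 9, 9, 1; Σd² = 38
ρ = 1 − 6·38/(6·35) = 1 − 228/210 = -0.086

-0.086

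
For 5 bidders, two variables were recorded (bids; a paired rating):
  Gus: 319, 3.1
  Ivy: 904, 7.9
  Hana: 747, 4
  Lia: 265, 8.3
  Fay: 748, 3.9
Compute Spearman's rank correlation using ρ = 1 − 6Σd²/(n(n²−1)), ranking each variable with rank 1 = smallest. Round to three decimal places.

-0.100

Ranks of variable 1: 2, 5, 3, 1, 4
Ranks of variable 2: 1, 4, 3, 5, 2
d = r₁ − r₂: 1, 1, 0, -4, 2
d²: 1, 1, 0, 16, 4; Σd² = 22
ρ = 1 − 6·22/(5·24) = 1 − 132/120 = -0.100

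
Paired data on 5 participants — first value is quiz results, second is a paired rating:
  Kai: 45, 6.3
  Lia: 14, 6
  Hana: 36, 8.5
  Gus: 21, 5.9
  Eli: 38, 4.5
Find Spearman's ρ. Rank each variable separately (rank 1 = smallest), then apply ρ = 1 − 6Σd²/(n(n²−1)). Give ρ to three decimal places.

0.100

Ranks of variable 1: 5, 1, 3, 2, 4
Ranks of variable 2: 4, 3, 5, 2, 1
d = r₁ − r₂: 1, -2, -2, 0, 3
d²: 1, 4, 4, 0, 9; Σd² = 18
ρ = 1 − 6·18/(5·24) = 1 − 108/120 = 0.100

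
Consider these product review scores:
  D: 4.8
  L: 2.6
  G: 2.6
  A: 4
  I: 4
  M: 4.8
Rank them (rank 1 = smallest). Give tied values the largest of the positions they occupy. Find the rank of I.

Sorted (ascending): 2.6, 2.6, 4, 4, 4.8, 4.8
The 2 values of 2.6 occupy positions 1–2 → each gets rank 2.
The 2 values of 4 occupy positions 3–4 → each gets rank 4.
The 2 values of 4.8 occupy positions 5–6 → each gets rank 6.
I has value 4 → rank 4.

4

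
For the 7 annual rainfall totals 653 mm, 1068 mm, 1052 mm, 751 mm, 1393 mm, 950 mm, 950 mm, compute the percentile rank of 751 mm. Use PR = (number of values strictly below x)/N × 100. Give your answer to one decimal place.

N = 7.
Strictly below 751: 1. Equal to 751: 1.
PR = 1/7 × 100 = 14.3

14.3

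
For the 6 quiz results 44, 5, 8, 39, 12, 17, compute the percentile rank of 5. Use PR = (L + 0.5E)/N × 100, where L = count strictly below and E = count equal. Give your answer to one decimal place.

8.3

N = 6.
Strictly below 5: 0. Equal to 5: 1.
PR = (0 + 0.5·1)/6 × 100 = 8.3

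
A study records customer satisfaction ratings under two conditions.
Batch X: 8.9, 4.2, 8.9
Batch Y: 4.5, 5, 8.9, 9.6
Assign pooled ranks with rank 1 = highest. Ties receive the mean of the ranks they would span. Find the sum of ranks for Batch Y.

Sorted (descending): 9.6, 8.9, 8.9, 8.9, 5, 4.5, 4.2
The 3 values of 8.9 occupy positions 2–4 → average rank 3.
Batch Y values → pooled ranks: 4.5→6, 5→5, 8.9→3, 9.6→1
Rank sum = 6 + 5 + 3 + 1 = 15

15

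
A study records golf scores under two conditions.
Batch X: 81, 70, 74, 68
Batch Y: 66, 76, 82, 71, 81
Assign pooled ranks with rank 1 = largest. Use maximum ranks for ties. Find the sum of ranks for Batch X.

23

Sorted (descending): 82, 81, 81, 76, 74, 71, 70, 68, 66
The 2 values of 81 occupy positions 2–3 → each gets rank 3.
Batch X values → pooled ranks: 81→3, 70→7, 74→5, 68→8
Rank sum = 3 + 7 + 5 + 8 = 23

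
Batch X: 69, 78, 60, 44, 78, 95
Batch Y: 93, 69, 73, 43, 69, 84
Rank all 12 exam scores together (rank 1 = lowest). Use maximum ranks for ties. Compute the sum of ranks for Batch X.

Sorted (ascending): 43, 44, 60, 69, 69, 69, 73, 78, 78, 84, 93, 95
The 3 values of 69 occupy positions 4–6 → each gets rank 6.
The 2 values of 78 occupy positions 8–9 → each gets rank 9.
Batch X values → pooled ranks: 69→6, 78→9, 60→3, 44→2, 78→9, 95→12
Rank sum = 6 + 9 + 3 + 2 + 9 + 12 = 41

41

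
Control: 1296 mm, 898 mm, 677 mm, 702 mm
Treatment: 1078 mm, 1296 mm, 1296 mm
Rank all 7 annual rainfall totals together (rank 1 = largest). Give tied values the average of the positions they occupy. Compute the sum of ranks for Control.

Sorted (descending): 1296, 1296, 1296, 1078, 898, 702, 677
The 3 values of 1296 occupy positions 1–3 → average rank 2.
Control values → pooled ranks: 1296→2, 898→5, 677→7, 702→6
Rank sum = 2 + 5 + 7 + 6 = 20

20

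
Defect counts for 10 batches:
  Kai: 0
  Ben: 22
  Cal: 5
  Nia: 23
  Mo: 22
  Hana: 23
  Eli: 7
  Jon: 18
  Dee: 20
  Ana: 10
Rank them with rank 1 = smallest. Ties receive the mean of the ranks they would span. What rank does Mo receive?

Sorted (ascending): 0, 5, 7, 10, 18, 20, 22, 22, 23, 23
The 2 values of 22 occupy positions 7–8 → average rank (7+8)/2 = 7.5.
The 2 values of 23 occupy positions 9–10 → average rank (9+10)/2 = 9.5.
Mo has value 22 → rank 7.5.

7.5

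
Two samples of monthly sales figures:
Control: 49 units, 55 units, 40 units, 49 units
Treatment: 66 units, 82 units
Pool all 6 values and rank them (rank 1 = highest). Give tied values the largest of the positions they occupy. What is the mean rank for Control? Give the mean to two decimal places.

4.75

Sorted (descending): 82, 66, 55, 49, 49, 40
The 2 values of 49 occupy positions 4–5 → each gets rank 5.
Control values → pooled ranks: 49→5, 55→3, 40→6, 49→5
Mean rank = (5 + 3 + 6 + 5) / 4 = 4.75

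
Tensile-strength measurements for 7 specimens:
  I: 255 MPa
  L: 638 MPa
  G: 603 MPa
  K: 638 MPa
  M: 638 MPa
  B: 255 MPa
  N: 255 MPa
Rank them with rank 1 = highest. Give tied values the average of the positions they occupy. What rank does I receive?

Sorted (descending): 638, 638, 638, 603, 255, 255, 255
The 3 values of 638 occupy positions 1–3 → average rank 2.
The 3 values of 255 occupy positions 5–7 → average rank 6.
I has value 255 MPa → rank 6.

6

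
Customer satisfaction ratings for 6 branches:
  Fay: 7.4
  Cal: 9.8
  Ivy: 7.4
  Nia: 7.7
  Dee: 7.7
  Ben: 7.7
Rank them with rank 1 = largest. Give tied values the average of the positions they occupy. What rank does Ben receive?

Sorted (descending): 9.8, 7.7, 7.7, 7.7, 7.4, 7.4
The 3 values of 7.7 occupy positions 2–4 → average rank 3.
The 2 values of 7.4 occupy positions 5–6 → average rank (5+6)/2 = 5.5.
Ben has value 7.7 → rank 3.

3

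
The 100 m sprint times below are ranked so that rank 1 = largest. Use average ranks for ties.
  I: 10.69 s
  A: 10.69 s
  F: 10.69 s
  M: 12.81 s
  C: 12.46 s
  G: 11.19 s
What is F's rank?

Sorted (descending): 12.81, 12.46, 11.19, 10.69, 10.69, 10.69
The 3 values of 10.69 occupy positions 4–6 → average rank 5.
F has value 10.69 s → rank 5.

5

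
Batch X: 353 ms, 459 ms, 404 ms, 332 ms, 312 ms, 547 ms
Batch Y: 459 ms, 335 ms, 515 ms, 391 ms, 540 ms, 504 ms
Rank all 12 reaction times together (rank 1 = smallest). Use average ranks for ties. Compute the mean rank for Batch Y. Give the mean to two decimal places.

7.58

Sorted (ascending): 312, 332, 335, 353, 391, 404, 459, 459, 504, 515, 540, 547
The 2 values of 459 occupy positions 7–8 → average rank (7+8)/2 = 7.5.
Batch Y values → pooled ranks: 459→7.5, 335→3, 515→10, 391→5, 540→11, 504→9
Mean rank = (7.5 + 3 + 10 + 5 + 11 + 9) / 6 = 7.58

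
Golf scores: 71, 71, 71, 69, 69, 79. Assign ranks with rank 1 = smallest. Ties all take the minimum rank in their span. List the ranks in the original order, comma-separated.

3, 3, 3, 1, 1, 6

Sorted (ascending): 69, 69, 71, 71, 71, 79
The 2 values of 69 occupy positions 1–2 → each gets rank 1.
The 3 values of 71 occupy positions 3–5 → each gets rank 3.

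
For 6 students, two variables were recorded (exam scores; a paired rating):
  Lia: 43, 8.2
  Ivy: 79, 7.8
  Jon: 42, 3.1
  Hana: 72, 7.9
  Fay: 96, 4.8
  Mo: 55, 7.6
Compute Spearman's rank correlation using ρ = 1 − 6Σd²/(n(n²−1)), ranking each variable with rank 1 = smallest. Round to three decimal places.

Ranks of variable 1: 2, 5, 1, 4, 6, 3
Ranks of variable 2: 6, 4, 1, 5, 2, 3
d = r₁ − r₂: -4, 1, 0, -1, 4, 0
d²: 16, 1, 0, 1, 16, 0; Σd² = 34
ρ = 1 − 6·34/(6·35) = 1 − 204/210 = 0.029

0.029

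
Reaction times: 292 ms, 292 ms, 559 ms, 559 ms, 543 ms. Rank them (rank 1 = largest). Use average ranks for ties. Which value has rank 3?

543

Sorted (descending): 559, 559, 543, 292, 292
The 2 values of 559 occupy positions 1–2 → average rank (1+2)/2 = 1.5.
The 2 values of 292 occupy positions 4–5 → average rank (4+5)/2 = 4.5.
Rank 3 → value 543.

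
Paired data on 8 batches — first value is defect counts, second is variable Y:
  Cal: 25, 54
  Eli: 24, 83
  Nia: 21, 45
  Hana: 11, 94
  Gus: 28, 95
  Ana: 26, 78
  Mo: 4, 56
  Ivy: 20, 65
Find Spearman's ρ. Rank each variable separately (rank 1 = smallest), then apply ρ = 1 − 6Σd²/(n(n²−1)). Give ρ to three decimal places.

0.286

Ranks of variable 1: 6, 5, 4, 2, 8, 7, 1, 3
Ranks of variable 2: 2, 6, 1, 7, 8, 5, 3, 4
d = r₁ − r₂: 4, -1, 3, -5, 0, 2, -2, -1
d²: 16, 1, 9, 25, 0, 4, 4, 1; Σd² = 60
ρ = 1 − 6·60/(8·63) = 1 − 360/504 = 0.286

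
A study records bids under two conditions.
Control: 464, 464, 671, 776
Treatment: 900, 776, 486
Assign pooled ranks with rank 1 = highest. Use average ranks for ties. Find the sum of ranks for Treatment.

8.5

Sorted (descending): 900, 776, 776, 671, 486, 464, 464
The 2 values of 776 occupy positions 2–3 → average rank (2+3)/2 = 2.5.
The 2 values of 464 occupy positions 6–7 → average rank (6+7)/2 = 6.5.
Treatment values → pooled ranks: 900→1, 776→2.5, 486→5
Rank sum = 1 + 2.5 + 5 = 8.5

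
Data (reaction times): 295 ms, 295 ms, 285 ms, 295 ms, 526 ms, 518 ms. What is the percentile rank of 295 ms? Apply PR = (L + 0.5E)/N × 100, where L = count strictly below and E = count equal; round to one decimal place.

41.7

N = 6.
Strictly below 295: 1. Equal to 295: 3.
PR = (1 + 0.5·3)/6 × 100 = 41.7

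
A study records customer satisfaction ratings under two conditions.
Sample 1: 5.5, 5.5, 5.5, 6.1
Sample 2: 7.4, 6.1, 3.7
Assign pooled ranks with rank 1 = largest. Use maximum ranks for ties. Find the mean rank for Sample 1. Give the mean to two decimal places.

Sorted (descending): 7.4, 6.1, 6.1, 5.5, 5.5, 5.5, 3.7
The 2 values of 6.1 occupy positions 2–3 → each gets rank 3.
The 3 values of 5.5 occupy positions 4–6 → each gets rank 6.
Sample 1 values → pooled ranks: 5.5→6, 5.5→6, 5.5→6, 6.1→3
Mean rank = (6 + 6 + 6 + 3) / 4 = 5.25

5.25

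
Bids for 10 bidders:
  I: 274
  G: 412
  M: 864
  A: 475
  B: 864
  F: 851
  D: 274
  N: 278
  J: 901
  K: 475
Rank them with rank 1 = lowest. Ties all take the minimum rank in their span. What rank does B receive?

Sorted (ascending): 274, 274, 278, 412, 475, 475, 851, 864, 864, 901
The 2 values of 274 occupy positions 1–2 → each gets rank 1.
The 2 values of 475 occupy positions 5–6 → each gets rank 5.
The 2 values of 864 occupy positions 8–9 → each gets rank 8.
B has value 864 → rank 8.

8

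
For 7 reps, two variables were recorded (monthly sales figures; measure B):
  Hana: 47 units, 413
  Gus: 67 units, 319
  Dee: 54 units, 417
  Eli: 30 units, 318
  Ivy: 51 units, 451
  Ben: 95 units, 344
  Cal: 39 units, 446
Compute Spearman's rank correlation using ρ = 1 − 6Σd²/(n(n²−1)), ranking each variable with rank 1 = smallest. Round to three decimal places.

Ranks of variable 1: 3, 6, 5, 1, 4, 7, 2
Ranks of variable 2: 4, 2, 5, 1, 7, 3, 6
d = r₁ − r₂: -1, 4, 0, 0, -3, 4, -4
d²: 1, 16, 0, 0, 9, 16, 16; Σd² = 58
ρ = 1 − 6·58/(7·48) = 1 − 348/336 = -0.036

-0.036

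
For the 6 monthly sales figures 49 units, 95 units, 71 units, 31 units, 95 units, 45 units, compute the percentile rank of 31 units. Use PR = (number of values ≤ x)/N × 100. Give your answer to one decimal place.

16.7

N = 6.
Strictly below 31: 0. Equal to 31: 1.
PR = 1/6 × 100 = 16.7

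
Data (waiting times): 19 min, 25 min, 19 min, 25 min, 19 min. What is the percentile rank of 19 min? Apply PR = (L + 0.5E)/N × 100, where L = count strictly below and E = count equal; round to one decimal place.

30.0

N = 5.
Strictly below 19: 0. Equal to 19: 3.
PR = (0 + 0.5·3)/5 × 100 = 30.0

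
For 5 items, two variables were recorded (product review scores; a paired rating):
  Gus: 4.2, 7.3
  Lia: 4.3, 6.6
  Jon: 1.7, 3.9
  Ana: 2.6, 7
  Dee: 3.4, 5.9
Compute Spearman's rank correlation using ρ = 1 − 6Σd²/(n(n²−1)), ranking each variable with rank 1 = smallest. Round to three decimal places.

0.500

Ranks of variable 1: 4, 5, 1, 2, 3
Ranks of variable 2: 5, 3, 1, 4, 2
d = r₁ − r₂: -1, 2, 0, -2, 1
d²: 1, 4, 0, 4, 1; Σd² = 10
ρ = 1 − 6·10/(5·24) = 1 − 60/120 = 0.500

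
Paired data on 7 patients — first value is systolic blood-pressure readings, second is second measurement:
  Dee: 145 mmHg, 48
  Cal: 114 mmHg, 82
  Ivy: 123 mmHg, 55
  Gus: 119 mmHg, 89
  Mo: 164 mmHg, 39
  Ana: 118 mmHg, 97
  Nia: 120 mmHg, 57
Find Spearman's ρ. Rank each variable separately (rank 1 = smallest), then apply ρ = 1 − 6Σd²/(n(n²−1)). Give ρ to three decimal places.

Ranks of variable 1: 6, 1, 5, 3, 7, 2, 4
Ranks of variable 2: 2, 5, 3, 6, 1, 7, 4
d = r₁ − r₂: 4, -4, 2, -3, 6, -5, 0
d²: 16, 16, 4, 9, 36, 25, 0; Σd² = 106
ρ = 1 − 6·106/(7·48) = 1 − 636/336 = -0.893

-0.893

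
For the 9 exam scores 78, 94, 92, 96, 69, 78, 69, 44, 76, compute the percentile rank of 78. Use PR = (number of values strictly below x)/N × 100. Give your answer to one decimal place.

44.4

N = 9.
Strictly below 78: 4. Equal to 78: 2.
PR = 4/9 × 100 = 44.4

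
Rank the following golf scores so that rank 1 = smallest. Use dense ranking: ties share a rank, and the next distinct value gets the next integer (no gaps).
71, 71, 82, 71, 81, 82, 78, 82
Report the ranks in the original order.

Sorted (ascending): 71, 71, 71, 78, 81, 82, 82, 82
The 3 values of 71 share dense rank 1.
The 3 values of 82 share dense rank 4.
Remaining distinct values take the next consecutive integers.

1, 1, 4, 1, 3, 4, 2, 4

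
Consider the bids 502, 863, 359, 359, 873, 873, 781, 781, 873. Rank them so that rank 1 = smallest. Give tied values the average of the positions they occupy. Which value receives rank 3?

502

Sorted (ascending): 359, 359, 502, 781, 781, 863, 873, 873, 873
The 2 values of 359 occupy positions 1–2 → average rank (1+2)/2 = 1.5.
The 2 values of 781 occupy positions 4–5 → average rank (4+5)/2 = 4.5.
The 3 values of 873 occupy positions 7–9 → average rank 8.
Rank 3 → value 502.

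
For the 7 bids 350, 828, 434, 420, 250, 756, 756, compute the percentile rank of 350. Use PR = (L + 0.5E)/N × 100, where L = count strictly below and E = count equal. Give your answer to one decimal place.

21.4

N = 7.
Strictly below 350: 1. Equal to 350: 1.
PR = (1 + 0.5·1)/7 × 100 = 21.4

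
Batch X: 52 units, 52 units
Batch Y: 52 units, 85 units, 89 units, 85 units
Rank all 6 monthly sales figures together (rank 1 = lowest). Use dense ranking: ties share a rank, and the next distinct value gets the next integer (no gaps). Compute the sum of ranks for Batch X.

2

Sorted (ascending): 52, 52, 52, 85, 85, 89
The 3 values of 52 share dense rank 1.
The 2 values of 85 share dense rank 2.
Remaining distinct values take the next consecutive integers.
Batch X values → pooled ranks: 52→1, 52→1
Rank sum = 1 + 1 = 2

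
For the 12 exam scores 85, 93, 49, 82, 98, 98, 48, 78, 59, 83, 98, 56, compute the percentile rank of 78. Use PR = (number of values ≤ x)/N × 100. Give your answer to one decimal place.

41.7

N = 12.
Strictly below 78: 4. Equal to 78: 1.
PR = 5/12 × 100 = 41.7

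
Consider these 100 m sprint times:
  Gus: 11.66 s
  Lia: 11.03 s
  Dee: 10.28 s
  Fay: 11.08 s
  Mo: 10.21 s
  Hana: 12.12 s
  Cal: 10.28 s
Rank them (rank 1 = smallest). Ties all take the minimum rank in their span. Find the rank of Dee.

2

Sorted (ascending): 10.21, 10.28, 10.28, 11.03, 11.08, 11.66, 12.12
The 2 values of 10.28 occupy positions 2–3 → each gets rank 2.
Dee has value 10.28 s → rank 2.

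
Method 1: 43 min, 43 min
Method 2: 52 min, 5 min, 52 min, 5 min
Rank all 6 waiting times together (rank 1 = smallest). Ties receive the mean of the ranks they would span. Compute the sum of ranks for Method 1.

Sorted (ascending): 5, 5, 43, 43, 52, 52
The 2 values of 5 occupy positions 1–2 → average rank (1+2)/2 = 1.5.
The 2 values of 43 occupy positions 3–4 → average rank (3+4)/2 = 3.5.
The 2 values of 52 occupy positions 5–6 → average rank (5+6)/2 = 5.5.
Method 1 values → pooled ranks: 43→3.5, 43→3.5
Rank sum = 3.5 + 3.5 = 7

7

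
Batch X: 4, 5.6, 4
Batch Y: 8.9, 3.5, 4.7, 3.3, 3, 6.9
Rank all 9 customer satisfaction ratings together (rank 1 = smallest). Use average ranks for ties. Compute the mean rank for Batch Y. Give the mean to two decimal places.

Sorted (ascending): 3, 3.3, 3.5, 4, 4, 4.7, 5.6, 6.9, 8.9
The 2 values of 4 occupy positions 4–5 → average rank (4+5)/2 = 4.5.
Batch Y values → pooled ranks: 8.9→9, 3.5→3, 4.7→6, 3.3→2, 3→1, 6.9→8
Mean rank = (9 + 3 + 6 + 2 + 1 + 8) / 6 = 4.83

4.83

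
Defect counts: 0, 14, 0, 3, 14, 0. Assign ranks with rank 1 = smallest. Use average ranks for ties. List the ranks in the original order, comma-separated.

Sorted (ascending): 0, 0, 0, 3, 14, 14
The 3 values of 0 occupy positions 1–3 → average rank 2.
The 2 values of 14 occupy positions 5–6 → average rank (5+6)/2 = 5.5.

2, 5.5, 2, 4, 5.5, 2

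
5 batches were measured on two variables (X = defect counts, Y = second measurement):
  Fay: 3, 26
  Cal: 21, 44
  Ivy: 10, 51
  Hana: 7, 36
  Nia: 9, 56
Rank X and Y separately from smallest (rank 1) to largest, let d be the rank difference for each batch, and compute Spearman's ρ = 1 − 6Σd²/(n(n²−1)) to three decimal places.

Ranks of variable 1: 1, 5, 4, 2, 3
Ranks of variable 2: 1, 3, 4, 2, 5
d = r₁ − r₂: 0, 2, 0, 0, -2
d²: 0, 4, 0, 0, 4; Σd² = 8
ρ = 1 − 6·8/(5·24) = 1 − 48/120 = 0.600

0.600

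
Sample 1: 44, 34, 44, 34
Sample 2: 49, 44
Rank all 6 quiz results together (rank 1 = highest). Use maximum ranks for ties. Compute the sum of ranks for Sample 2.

Sorted (descending): 49, 44, 44, 44, 34, 34
The 3 values of 44 occupy positions 2–4 → each gets rank 4.
The 2 values of 34 occupy positions 5–6 → each gets rank 6.
Sample 2 values → pooled ranks: 49→1, 44→4
Rank sum = 1 + 4 = 5

5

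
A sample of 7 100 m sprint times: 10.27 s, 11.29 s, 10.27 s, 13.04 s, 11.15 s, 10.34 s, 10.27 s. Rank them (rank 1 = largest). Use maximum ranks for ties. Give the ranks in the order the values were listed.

7, 2, 7, 1, 3, 4, 7

Sorted (descending): 13.04, 11.29, 11.15, 10.34, 10.27, 10.27, 10.27
The 3 values of 10.27 occupy positions 5–7 → each gets rank 7.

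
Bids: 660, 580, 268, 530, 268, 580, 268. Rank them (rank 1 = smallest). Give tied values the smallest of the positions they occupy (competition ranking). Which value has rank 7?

660

Sorted (ascending): 268, 268, 268, 530, 580, 580, 660
The 3 values of 268 occupy positions 1–3 → each gets rank 1.
The 2 values of 580 occupy positions 5–6 → each gets rank 5.
Rank 7 → value 660.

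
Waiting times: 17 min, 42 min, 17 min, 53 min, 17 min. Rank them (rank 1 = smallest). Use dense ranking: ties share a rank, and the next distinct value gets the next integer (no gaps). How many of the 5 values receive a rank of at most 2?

Sorted (ascending): 17, 17, 17, 42, 53
The 3 values of 17 share dense rank 1.
Remaining distinct values take the next consecutive integers.
Ranks ≤ 2: {1, 1, 1, 2} → 4 values.

4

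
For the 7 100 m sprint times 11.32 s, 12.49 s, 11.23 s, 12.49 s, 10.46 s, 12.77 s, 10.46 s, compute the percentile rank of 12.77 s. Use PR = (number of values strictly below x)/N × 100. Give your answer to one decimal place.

85.7

N = 7.
Strictly below 12.77: 6. Equal to 12.77: 1.
PR = 6/7 × 100 = 85.7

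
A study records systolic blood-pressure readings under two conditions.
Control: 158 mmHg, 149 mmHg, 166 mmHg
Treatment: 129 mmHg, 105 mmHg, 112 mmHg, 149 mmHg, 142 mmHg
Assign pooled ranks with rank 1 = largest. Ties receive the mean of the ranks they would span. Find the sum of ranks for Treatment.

29.5

Sorted (descending): 166, 158, 149, 149, 142, 129, 112, 105
The 2 values of 149 occupy positions 3–4 → average rank (3+4)/2 = 3.5.
Treatment values → pooled ranks: 129→6, 105→8, 112→7, 149→3.5, 142→5
Rank sum = 6 + 8 + 7 + 3.5 + 5 = 29.5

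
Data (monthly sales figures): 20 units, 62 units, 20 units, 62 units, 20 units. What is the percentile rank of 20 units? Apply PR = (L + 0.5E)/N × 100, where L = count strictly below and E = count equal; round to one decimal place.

N = 5.
Strictly below 20: 0. Equal to 20: 3.
PR = (0 + 0.5·3)/5 × 100 = 30.0

30.0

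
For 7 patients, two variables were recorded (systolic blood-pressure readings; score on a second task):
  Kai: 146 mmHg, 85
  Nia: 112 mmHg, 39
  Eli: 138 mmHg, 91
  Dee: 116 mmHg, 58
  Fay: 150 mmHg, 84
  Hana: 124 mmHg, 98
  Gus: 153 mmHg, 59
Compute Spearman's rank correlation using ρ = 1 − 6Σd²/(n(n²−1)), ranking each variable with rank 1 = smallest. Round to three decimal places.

Ranks of variable 1: 5, 1, 4, 2, 6, 3, 7
Ranks of variable 2: 5, 1, 6, 2, 4, 7, 3
d = r₁ − r₂: 0, 0, -2, 0, 2, -4, 4
d²: 0, 0, 4, 0, 4, 16, 16; Σd² = 40
ρ = 1 − 6·40/(7·48) = 1 − 240/336 = 0.286

0.286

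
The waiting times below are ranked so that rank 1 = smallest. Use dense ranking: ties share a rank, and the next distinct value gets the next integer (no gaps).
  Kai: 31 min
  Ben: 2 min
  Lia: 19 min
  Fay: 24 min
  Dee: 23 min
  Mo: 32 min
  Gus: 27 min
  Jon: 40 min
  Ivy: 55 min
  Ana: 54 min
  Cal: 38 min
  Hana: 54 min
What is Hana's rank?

10

Sorted (ascending): 2, 19, 23, 24, 27, 31, 32, 38, 40, 54, 54, 55
The 2 values of 54 share dense rank 10.
Remaining distinct values take the next consecutive integers.
Hana has value 54 min → rank 10.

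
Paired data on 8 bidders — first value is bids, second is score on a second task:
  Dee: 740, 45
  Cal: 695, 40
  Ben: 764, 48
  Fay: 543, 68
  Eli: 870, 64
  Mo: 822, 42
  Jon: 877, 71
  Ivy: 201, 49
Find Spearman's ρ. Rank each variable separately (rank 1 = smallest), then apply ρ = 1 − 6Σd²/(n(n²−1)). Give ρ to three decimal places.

0.238

Ranks of variable 1: 4, 3, 5, 2, 7, 6, 8, 1
Ranks of variable 2: 3, 1, 4, 7, 6, 2, 8, 5
d = r₁ − r₂: 1, 2, 1, -5, 1, 4, 0, -4
d²: 1, 4, 1, 25, 1, 16, 0, 16; Σd² = 64
ρ = 1 − 6·64/(8·63) = 1 − 384/504 = 0.238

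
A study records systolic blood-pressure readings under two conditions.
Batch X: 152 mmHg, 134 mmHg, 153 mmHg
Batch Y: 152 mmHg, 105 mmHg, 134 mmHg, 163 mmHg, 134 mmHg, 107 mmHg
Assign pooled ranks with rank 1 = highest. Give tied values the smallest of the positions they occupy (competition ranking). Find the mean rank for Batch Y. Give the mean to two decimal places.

5.17

Sorted (descending): 163, 153, 152, 152, 134, 134, 134, 107, 105
The 2 values of 152 occupy positions 3–4 → each gets rank 3.
The 3 values of 134 occupy positions 5–7 → each gets rank 5.
Batch Y values → pooled ranks: 152→3, 105→9, 134→5, 163→1, 134→5, 107→8
Mean rank = (3 + 9 + 5 + 1 + 5 + 8) / 6 = 5.17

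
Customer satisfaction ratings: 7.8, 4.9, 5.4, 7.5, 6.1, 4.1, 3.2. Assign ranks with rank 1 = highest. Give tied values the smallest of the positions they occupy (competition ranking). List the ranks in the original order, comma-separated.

Sorted (descending): 7.8, 7.5, 6.1, 5.4, 4.9, 4.1, 3.2
No ties — each value takes its position as its rank.

1, 5, 4, 2, 3, 6, 7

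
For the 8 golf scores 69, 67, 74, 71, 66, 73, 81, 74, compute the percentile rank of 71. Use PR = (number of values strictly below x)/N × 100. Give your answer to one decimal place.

37.5

N = 8.
Strictly below 71: 3. Equal to 71: 1.
PR = 3/8 × 100 = 37.5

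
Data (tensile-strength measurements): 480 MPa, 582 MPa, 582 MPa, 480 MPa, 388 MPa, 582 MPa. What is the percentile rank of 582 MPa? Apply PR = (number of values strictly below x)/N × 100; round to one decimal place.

N = 6.
Strictly below 582: 3. Equal to 582: 3.
PR = 3/6 × 100 = 50.0

50.0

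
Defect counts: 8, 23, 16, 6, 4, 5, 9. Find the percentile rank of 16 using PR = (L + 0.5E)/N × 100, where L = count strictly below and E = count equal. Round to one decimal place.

N = 7.
Strictly below 16: 5. Equal to 16: 1.
PR = (5 + 0.5·1)/7 × 100 = 78.6

78.6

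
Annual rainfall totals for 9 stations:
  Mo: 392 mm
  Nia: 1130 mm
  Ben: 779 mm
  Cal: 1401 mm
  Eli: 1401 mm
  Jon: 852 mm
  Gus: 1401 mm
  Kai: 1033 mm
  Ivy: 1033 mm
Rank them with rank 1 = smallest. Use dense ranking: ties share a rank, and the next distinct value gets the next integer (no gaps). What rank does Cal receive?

Sorted (ascending): 392, 779, 852, 1033, 1033, 1130, 1401, 1401, 1401
The 2 values of 1033 share dense rank 4.
The 3 values of 1401 share dense rank 6.
Remaining distinct values take the next consecutive integers.
Cal has value 1401 mm → rank 6.

6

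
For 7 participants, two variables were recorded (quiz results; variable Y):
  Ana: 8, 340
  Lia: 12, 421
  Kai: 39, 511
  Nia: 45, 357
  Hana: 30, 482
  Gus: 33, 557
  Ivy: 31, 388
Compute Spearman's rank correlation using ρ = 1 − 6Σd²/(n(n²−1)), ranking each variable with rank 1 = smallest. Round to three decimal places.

Ranks of variable 1: 1, 2, 6, 7, 3, 5, 4
Ranks of variable 2: 1, 4, 6, 2, 5, 7, 3
d = r₁ − r₂: 0, -2, 0, 5, -2, -2, 1
d²: 0, 4, 0, 25, 4, 4, 1; Σd² = 38
ρ = 1 − 6·38/(7·48) = 1 − 228/336 = 0.321

0.321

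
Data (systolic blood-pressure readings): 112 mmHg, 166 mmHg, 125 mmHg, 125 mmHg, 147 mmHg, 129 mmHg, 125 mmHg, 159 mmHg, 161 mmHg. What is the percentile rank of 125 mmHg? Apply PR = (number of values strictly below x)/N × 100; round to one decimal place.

N = 9.
Strictly below 125: 1. Equal to 125: 3.
PR = 1/9 × 100 = 11.1

11.1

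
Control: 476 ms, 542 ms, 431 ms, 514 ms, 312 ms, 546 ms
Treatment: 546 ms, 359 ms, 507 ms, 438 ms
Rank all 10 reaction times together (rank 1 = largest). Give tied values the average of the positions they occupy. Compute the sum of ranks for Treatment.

Sorted (descending): 546, 546, 542, 514, 507, 476, 438, 431, 359, 312
The 2 values of 546 occupy positions 1–2 → average rank (1+2)/2 = 1.5.
Treatment values → pooled ranks: 546→1.5, 359→9, 507→5, 438→7
Rank sum = 1.5 + 9 + 5 + 7 = 22.5

22.5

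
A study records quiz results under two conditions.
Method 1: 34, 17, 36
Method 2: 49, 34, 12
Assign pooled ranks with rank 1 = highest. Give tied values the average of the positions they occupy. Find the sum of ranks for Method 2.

Sorted (descending): 49, 36, 34, 34, 17, 12
The 2 values of 34 occupy positions 3–4 → average rank (3+4)/2 = 3.5.
Method 2 values → pooled ranks: 49→1, 34→3.5, 12→6
Rank sum = 1 + 3.5 + 6 = 10.5

10.5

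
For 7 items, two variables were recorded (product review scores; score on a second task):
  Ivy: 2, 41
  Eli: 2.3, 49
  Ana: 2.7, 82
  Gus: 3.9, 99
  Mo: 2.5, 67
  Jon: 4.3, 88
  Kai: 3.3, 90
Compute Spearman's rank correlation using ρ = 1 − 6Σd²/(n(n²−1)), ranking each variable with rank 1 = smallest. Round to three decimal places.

0.893

Ranks of variable 1: 1, 2, 4, 6, 3, 7, 5
Ranks of variable 2: 1, 2, 4, 7, 3, 5, 6
d = r₁ − r₂: 0, 0, 0, -1, 0, 2, -1
d²: 0, 0, 0, 1, 0, 4, 1; Σd² = 6
ρ = 1 − 6·6/(7·48) = 1 − 36/336 = 0.893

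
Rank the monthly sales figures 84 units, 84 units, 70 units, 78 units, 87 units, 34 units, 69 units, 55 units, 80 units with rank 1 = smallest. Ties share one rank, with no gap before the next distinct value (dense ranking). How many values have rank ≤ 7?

8

Sorted (ascending): 34, 55, 69, 70, 78, 80, 84, 84, 87
The 2 values of 84 share dense rank 7.
Remaining distinct values take the next consecutive integers.
Ranks ≤ 7: {1, 2, 3, 4, 5, 6, 7, 7} → 8 values.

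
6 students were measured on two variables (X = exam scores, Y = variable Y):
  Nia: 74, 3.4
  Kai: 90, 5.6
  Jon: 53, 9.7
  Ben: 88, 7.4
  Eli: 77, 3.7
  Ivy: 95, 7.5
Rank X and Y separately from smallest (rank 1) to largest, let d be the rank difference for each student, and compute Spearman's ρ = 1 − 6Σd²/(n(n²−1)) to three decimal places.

0.086

Ranks of variable 1: 2, 5, 1, 4, 3, 6
Ranks of variable 2: 1, 3, 6, 4, 2, 5
d = r₁ − r₂: 1, 2, -5, 0, 1, 1
d²: 1, 4, 25, 0, 1, 1; Σd² = 32
ρ = 1 − 6·32/(6·35) = 1 − 192/210 = 0.086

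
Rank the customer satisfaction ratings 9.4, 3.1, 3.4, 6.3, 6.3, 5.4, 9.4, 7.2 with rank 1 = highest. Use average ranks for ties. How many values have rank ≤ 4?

3

Sorted (descending): 9.4, 9.4, 7.2, 6.3, 6.3, 5.4, 3.4, 3.1
The 2 values of 9.4 occupy positions 1–2 → average rank (1+2)/2 = 1.5.
The 2 values of 6.3 occupy positions 4–5 → average rank (4+5)/2 = 4.5.
Ranks ≤ 4: {1.5, 1.5, 3} → 3 values.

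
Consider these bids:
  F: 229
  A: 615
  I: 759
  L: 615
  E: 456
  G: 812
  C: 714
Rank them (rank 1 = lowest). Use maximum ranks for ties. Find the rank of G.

7

Sorted (ascending): 229, 456, 615, 615, 714, 759, 812
The 2 values of 615 occupy positions 3–4 → each gets rank 4.
G has value 812 → rank 7.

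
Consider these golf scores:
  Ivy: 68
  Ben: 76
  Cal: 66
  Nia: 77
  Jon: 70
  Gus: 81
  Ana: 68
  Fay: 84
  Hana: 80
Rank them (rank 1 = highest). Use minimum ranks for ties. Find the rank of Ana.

Sorted (descending): 84, 81, 80, 77, 76, 70, 68, 68, 66
The 2 values of 68 occupy positions 7–8 → each gets rank 7.
Ana has value 68 → rank 7.

7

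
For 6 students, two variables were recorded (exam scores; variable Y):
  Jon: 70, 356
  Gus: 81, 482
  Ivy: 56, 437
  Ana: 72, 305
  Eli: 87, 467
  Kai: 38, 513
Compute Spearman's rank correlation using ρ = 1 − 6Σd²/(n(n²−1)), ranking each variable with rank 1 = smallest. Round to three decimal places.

Ranks of variable 1: 3, 5, 2, 4, 6, 1
Ranks of variable 2: 2, 5, 3, 1, 4, 6
d = r₁ − r₂: 1, 0, -1, 3, 2, -5
d²: 1, 0, 1, 9, 4, 25; Σd² = 40
ρ = 1 − 6·40/(6·35) = 1 − 240/210 = -0.143

-0.143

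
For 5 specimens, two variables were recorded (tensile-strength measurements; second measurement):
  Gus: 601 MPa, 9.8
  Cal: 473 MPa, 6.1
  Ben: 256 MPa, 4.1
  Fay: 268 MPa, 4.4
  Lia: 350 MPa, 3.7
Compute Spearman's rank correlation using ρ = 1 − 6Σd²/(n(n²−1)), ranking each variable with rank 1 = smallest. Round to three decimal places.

0.700

Ranks of variable 1: 5, 4, 1, 2, 3
Ranks of variable 2: 5, 4, 2, 3, 1
d = r₁ − r₂: 0, 0, -1, -1, 2
d²: 0, 0, 1, 1, 4; Σd² = 6
ρ = 1 − 6·6/(5·24) = 1 − 36/120 = 0.700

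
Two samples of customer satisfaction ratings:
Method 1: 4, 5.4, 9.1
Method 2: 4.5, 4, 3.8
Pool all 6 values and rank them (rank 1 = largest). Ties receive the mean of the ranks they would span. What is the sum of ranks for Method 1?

7.5

Sorted (descending): 9.1, 5.4, 4.5, 4, 4, 3.8
The 2 values of 4 occupy positions 4–5 → average rank (4+5)/2 = 4.5.
Method 1 values → pooled ranks: 4→4.5, 5.4→2, 9.1→1
Rank sum = 4.5 + 2 + 1 = 7.5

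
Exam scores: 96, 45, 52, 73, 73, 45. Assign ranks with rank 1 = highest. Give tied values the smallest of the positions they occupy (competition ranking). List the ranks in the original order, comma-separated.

1, 5, 4, 2, 2, 5

Sorted (descending): 96, 73, 73, 52, 45, 45
The 2 values of 73 occupy positions 2–3 → each gets rank 2.
The 2 values of 45 occupy positions 5–6 → each gets rank 5.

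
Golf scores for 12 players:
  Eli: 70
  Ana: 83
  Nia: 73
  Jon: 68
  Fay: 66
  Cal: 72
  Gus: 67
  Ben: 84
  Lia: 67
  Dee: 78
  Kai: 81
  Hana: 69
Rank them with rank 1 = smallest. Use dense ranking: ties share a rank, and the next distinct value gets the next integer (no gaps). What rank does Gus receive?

2

Sorted (ascending): 66, 67, 67, 68, 69, 70, 72, 73, 78, 81, 83, 84
The 2 values of 67 share dense rank 2.
Remaining distinct values take the next consecutive integers.
Gus has value 67 → rank 2.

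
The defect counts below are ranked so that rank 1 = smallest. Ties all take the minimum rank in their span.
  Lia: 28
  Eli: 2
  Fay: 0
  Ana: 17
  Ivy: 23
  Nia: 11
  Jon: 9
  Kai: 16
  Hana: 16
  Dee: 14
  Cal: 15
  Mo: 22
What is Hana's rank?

Sorted (ascending): 0, 2, 9, 11, 14, 15, 16, 16, 17, 22, 23, 28
The 2 values of 16 occupy positions 7–8 → each gets rank 7.
Hana has value 16 → rank 7.

7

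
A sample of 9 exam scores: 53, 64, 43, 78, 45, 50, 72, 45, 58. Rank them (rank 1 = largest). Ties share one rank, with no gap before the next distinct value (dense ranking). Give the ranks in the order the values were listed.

5, 3, 8, 1, 7, 6, 2, 7, 4

Sorted (descending): 78, 72, 64, 58, 53, 50, 45, 45, 43
The 2 values of 45 share dense rank 7.
Remaining distinct values take the next consecutive integers.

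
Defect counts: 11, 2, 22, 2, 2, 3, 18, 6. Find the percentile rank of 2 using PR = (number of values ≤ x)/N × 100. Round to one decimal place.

37.5

N = 8.
Strictly below 2: 0. Equal to 2: 3.
PR = 3/8 × 100 = 37.5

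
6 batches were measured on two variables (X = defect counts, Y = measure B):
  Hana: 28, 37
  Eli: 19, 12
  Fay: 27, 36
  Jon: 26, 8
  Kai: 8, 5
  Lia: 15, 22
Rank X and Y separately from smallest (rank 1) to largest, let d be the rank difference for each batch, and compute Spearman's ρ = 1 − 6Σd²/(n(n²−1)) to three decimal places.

Ranks of variable 1: 6, 3, 5, 4, 1, 2
Ranks of variable 2: 6, 3, 5, 2, 1, 4
d = r₁ − r₂: 0, 0, 0, 2, 0, -2
d²: 0, 0, 0, 4, 0, 4; Σd² = 8
ρ = 1 − 6·8/(6·35) = 1 − 48/210 = 0.771

0.771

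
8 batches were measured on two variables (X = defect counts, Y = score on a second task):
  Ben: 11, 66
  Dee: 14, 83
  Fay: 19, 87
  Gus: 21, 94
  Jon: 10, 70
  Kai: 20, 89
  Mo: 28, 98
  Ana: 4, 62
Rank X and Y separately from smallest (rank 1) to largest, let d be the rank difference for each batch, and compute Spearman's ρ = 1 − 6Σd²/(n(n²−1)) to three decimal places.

Ranks of variable 1: 3, 4, 5, 7, 2, 6, 8, 1
Ranks of variable 2: 2, 4, 5, 7, 3, 6, 8, 1
d = r₁ − r₂: 1, 0, 0, 0, -1, 0, 0, 0
d²: 1, 0, 0, 0, 1, 0, 0, 0; Σd² = 2
ρ = 1 − 6·2/(8·63) = 1 − 12/504 = 0.976

0.976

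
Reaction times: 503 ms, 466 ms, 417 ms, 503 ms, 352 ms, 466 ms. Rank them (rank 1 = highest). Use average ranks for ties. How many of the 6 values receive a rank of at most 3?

2

Sorted (descending): 503, 503, 466, 466, 417, 352
The 2 values of 503 occupy positions 1–2 → average rank (1+2)/2 = 1.5.
The 2 values of 466 occupy positions 3–4 → average rank (3+4)/2 = 3.5.
Ranks ≤ 3: {1.5, 1.5} → 2 values.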